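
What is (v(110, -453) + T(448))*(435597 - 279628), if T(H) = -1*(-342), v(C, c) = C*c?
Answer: -7718593872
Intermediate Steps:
T(H) = 342
(v(110, -453) + T(448))*(435597 - 279628) = (110*(-453) + 342)*(435597 - 279628) = (-49830 + 342)*155969 = -49488*155969 = -7718593872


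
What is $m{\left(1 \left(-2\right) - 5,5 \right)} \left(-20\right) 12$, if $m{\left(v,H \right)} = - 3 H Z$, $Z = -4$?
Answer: $-14400$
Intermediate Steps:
$m{\left(v,H \right)} = 12 H$ ($m{\left(v,H \right)} = - 3 H \left(-4\right) = 12 H$)
$m{\left(1 \left(-2\right) - 5,5 \right)} \left(-20\right) 12 = 12 \cdot 5 \left(-20\right) 12 = 60 \left(-20\right) 12 = \left(-1200\right) 12 = -14400$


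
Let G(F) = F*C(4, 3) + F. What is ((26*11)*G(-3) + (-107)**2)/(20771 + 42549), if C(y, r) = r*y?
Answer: 59/12664 ≈ 0.0046589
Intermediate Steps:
G(F) = 13*F (G(F) = F*(3*4) + F = F*12 + F = 12*F + F = 13*F)
((26*11)*G(-3) + (-107)**2)/(20771 + 42549) = ((26*11)*(13*(-3)) + (-107)**2)/(20771 + 42549) = (286*(-39) + 11449)/63320 = (-11154 + 11449)*(1/63320) = 295*(1/63320) = 59/12664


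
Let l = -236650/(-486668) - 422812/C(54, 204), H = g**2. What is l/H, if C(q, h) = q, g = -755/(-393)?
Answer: -882745928818469/416119390050 ≈ -2121.4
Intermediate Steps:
g = 755/393 (g = -755*(-1/393) = 755/393 ≈ 1.9211)
H = 570025/154449 (H = (755/393)**2 = 570025/154449 ≈ 3.6907)
l = -51439072829/6570018 (l = -236650/(-486668) - 422812/54 = -236650*(-1/486668) - 422812*1/54 = 118325/243334 - 211406/27 = -51439072829/6570018 ≈ -7829.4)
l/H = -51439072829/(6570018*570025/154449) = -51439072829/6570018*154449/570025 = -882745928818469/416119390050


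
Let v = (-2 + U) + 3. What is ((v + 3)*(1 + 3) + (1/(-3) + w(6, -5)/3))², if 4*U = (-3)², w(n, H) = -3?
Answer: 5041/9 ≈ 560.11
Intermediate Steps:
U = 9/4 (U = (¼)*(-3)² = (¼)*9 = 9/4 ≈ 2.2500)
v = 13/4 (v = (-2 + 9/4) + 3 = ¼ + 3 = 13/4 ≈ 3.2500)
((v + 3)*(1 + 3) + (1/(-3) + w(6, -5)/3))² = ((13/4 + 3)*(1 + 3) + (1/(-3) - 3/3))² = ((25/4)*4 + (1*(-⅓) - 3*⅓))² = (25 + (-⅓ - 1))² = (25 - 4/3)² = (71/3)² = 5041/9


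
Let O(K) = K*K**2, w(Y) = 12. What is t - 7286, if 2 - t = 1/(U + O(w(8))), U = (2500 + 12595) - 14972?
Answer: -13482685/1851 ≈ -7284.0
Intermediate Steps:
O(K) = K**3
U = 123 (U = 15095 - 14972 = 123)
t = 3701/1851 (t = 2 - 1/(123 + 12**3) = 2 - 1/(123 + 1728) = 2 - 1/1851 = 3701/1851 ≈ 1.9995)
t - 7286 = 3701/1851 - 7286 = -13482685/1851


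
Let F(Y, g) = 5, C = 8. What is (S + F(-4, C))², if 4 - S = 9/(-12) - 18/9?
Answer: 2209/16 ≈ 138.06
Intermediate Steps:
S = 27/4 (S = 4 - (9/(-12) - 18/9) = 4 - (9*(-1/12) - 18*⅑) = 4 - (-¾ - 2) = 4 - 1*(-11/4) = 4 + 11/4 = 27/4 ≈ 6.7500)
(S + F(-4, C))² = (27/4 + 5)² = (47/4)² = 2209/16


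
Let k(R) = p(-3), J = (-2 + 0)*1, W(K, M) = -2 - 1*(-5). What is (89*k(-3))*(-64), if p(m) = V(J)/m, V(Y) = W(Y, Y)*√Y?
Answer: 5696*I*√2 ≈ 8055.4*I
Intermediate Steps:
W(K, M) = 3 (W(K, M) = -2 + 5 = 3)
J = -2 (J = -2*1 = -2)
V(Y) = 3*√Y
p(m) = 3*I*√2/m (p(m) = (3*√(-2))/m = (3*(I*√2))/m = (3*I*√2)/m = 3*I*√2/m)
k(R) = -I*√2 (k(R) = 3*I*√2/(-3) = 3*I*√2*(-⅓) = -I*√2)
(89*k(-3))*(-64) = (89*(-I*√2))*(-64) = -89*I*√2*(-64) = 5696*I*√2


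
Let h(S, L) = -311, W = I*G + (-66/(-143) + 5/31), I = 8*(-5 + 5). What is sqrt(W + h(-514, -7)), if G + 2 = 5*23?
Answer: 3*I*sqrt(5600894)/403 ≈ 17.618*I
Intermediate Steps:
G = 113 (G = -2 + 5*23 = -2 + 115 = 113)
I = 0 (I = 8*0 = 0)
W = 251/403 (W = 0*113 + (-66/(-143) + 5/31) = 0 + (-66*(-1/143) + 5*(1/31)) = 0 + (6/13 + 5/31) = 0 + 251/403 = 251/403 ≈ 0.62283)
sqrt(W + h(-514, -7)) = sqrt(251/403 - 311) = sqrt(-125082/403) = 3*I*sqrt(5600894)/403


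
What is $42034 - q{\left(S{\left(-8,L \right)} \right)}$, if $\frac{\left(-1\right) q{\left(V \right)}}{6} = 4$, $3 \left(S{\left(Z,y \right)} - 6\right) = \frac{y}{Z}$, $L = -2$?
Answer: $42058$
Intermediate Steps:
$S{\left(Z,y \right)} = 6 + \frac{y}{3 Z}$ ($S{\left(Z,y \right)} = 6 + \frac{y \frac{1}{Z}}{3} = 6 + \frac{y}{3 Z}$)
$q{\left(V \right)} = -24$ ($q{\left(V \right)} = \left(-6\right) 4 = -24$)
$42034 - q{\left(S{\left(-8,L \right)} \right)} = 42034 - -24 = 42034 + 24 = 42058$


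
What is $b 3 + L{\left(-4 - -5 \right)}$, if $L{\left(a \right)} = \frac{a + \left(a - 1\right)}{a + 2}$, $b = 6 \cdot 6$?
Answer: $\frac{325}{3} \approx 108.33$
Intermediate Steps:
$b = 36$
$L{\left(a \right)} = \frac{-1 + 2 a}{2 + a}$ ($L{\left(a \right)} = \frac{a + \left(-1 + a\right)}{2 + a} = \frac{-1 + 2 a}{2 + a}$)
$b 3 + L{\left(-4 - -5 \right)} = 36 \cdot 3 + \frac{-1 + 2 \left(-4 - -5\right)}{2 - -1} = 108 + \frac{-1 + 2 \left(-4 + 5\right)}{2 + \left(-4 + 5\right)} = 108 + \frac{-1 + 2 \cdot 1}{2 + 1} = 108 + \frac{-1 + 2}{3} = 108 + \frac{1}{3} \cdot 1 = 108 + \frac{1}{3} = \frac{325}{3}$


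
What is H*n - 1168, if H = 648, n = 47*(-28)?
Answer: -853936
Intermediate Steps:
n = -1316
H*n - 1168 = 648*(-1316) - 1168 = -852768 - 1168 = -853936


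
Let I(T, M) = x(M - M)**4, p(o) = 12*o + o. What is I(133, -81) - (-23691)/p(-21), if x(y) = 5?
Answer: 48978/91 ≈ 538.22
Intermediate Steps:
p(o) = 13*o
I(T, M) = 625 (I(T, M) = 5**4 = 625)
I(133, -81) - (-23691)/p(-21) = 625 - (-23691)/(13*(-21)) = 625 - (-23691)/(-273) = 625 - (-23691)*(-1)/273 = 625 - 1*7897/91 = 625 - 7897/91 = 48978/91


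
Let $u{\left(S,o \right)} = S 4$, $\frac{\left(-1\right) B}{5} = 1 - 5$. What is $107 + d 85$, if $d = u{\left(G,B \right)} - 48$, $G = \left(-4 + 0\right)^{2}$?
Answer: $1467$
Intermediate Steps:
$B = 20$ ($B = - 5 \left(1 - 5\right) = \left(-5\right) \left(-4\right) = 20$)
$G = 16$ ($G = \left(-4\right)^{2} = 16$)
$u{\left(S,o \right)} = 4 S$
$d = 16$ ($d = 4 \cdot 16 - 48 = 64 - 48 = 16$)
$107 + d 85 = 107 + 16 \cdot 85 = 107 + 1360 = 1467$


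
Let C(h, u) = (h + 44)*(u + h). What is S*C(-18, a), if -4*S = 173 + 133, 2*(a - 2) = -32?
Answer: 63648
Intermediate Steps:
a = -14 (a = 2 + (1/2)*(-32) = 2 - 16 = -14)
C(h, u) = (44 + h)*(h + u)
S = -153/2 (S = -(173 + 133)/4 = -1/4*306 = -153/2 ≈ -76.500)
S*C(-18, a) = -153*((-18)**2 + 44*(-18) + 44*(-14) - 18*(-14))/2 = -153*(324 - 792 - 616 + 252)/2 = -153/2*(-832) = 63648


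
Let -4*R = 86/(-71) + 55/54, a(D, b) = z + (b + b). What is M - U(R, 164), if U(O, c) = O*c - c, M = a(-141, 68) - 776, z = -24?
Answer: -1947299/3834 ≈ -507.90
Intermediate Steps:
a(D, b) = -24 + 2*b (a(D, b) = -24 + (b + b) = -24 + 2*b)
R = 739/15336 (R = -(86/(-71) + 55/54)/4 = -(86*(-1/71) + 55*(1/54))/4 = -(-86/71 + 55/54)/4 = -¼*(-739/3834) = 739/15336 ≈ 0.048187)
M = -664 (M = (-24 + 2*68) - 776 = (-24 + 136) - 776 = 112 - 776 = -664)
U(O, c) = -c + O*c
M - U(R, 164) = -664 - 164*(-1 + 739/15336) = -664 - 164*(-14597)/15336 = -664 - 1*(-598477/3834) = -664 + 598477/3834 = -1947299/3834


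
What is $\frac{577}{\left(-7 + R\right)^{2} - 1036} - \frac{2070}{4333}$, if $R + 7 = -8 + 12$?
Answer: $- \frac{4437661}{4055688} \approx -1.0942$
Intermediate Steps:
$R = -3$ ($R = -7 + \left(-8 + 12\right) = -7 + 4 = -3$)
$\frac{577}{\left(-7 + R\right)^{2} - 1036} - \frac{2070}{4333} = \frac{577}{\left(-7 - 3\right)^{2} - 1036} - \frac{2070}{4333} = \frac{577}{\left(-10\right)^{2} - 1036} - \frac{2070}{4333} = \frac{577}{100 - 1036} - \frac{2070}{4333} = \frac{577}{-936} - \frac{2070}{4333} = 577 \left(- \frac{1}{936}\right) - \frac{2070}{4333} = - \frac{577}{936} - \frac{2070}{4333} = - \frac{4437661}{4055688}$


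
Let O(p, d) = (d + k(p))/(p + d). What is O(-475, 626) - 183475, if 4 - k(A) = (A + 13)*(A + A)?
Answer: -28142995/151 ≈ -1.8638e+5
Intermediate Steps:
k(A) = 4 - 2*A*(13 + A) (k(A) = 4 - (A + 13)*(A + A) = 4 - (13 + A)*2*A = 4 - 2*A*(13 + A))
O(p, d) = (4 + d - 26*p - 2*p**2)/(d + p) (O(p, d) = (d + (4 - 26*p - 2*p**2))/(p + d) = (4 + d - 26*p - 2*p**2)/(d + p))
O(-475, 626) - 183475 = (4 + 626 - 26*(-475) - 2*(-475)**2)/(626 - 475) - 183475 = (4 + 626 + 12350 - 2*225625)/151 - 183475 = (4 + 626 + 12350 - 451250)/151 - 183475 = (1/151)*(-438270) - 183475 = -438270/151 - 183475 = -28142995/151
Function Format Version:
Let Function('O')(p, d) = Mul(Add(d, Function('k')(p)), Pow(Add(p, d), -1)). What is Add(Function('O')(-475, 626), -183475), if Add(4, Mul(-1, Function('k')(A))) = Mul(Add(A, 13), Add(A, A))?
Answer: Rational(-28142995, 151) ≈ -1.8638e+5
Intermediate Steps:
Function('k')(A) = Add(4, Mul(-2, A, Add(13, A))) (Function('k')(A) = Add(4, Mul(-1, Mul(Add(A, 13), Add(A, A)))) = Add(4, Mul(-1, Mul(Add(13, A), Mul(2, A)))) = Add(4, Mul(-1, Mul(2, A, Add(13, A)))) = Add(4, Mul(-2, A, Add(13, A))))
Function('O')(p, d) = Mul(Pow(Add(d, p), -1), Add(4, d, Mul(-26, p), Mul(-2, Pow(p, 2)))) (Function('O')(p, d) = Mul(Add(d, Add(4, Mul(-26, p), Mul(-2, Pow(p, 2)))), Pow(Add(p, d), -1)) = Mul(Add(4, d, Mul(-26, p), Mul(-2, Pow(p, 2))), Pow(Add(d, p), -1)) = Mul(Pow(Add(d, p), -1), Add(4, d, Mul(-26, p), Mul(-2, Pow(p, 2)))))
Add(Function('O')(-475, 626), -183475) = Add(Mul(Pow(Add(626, -475), -1), Add(4, 626, Mul(-26, -475), Mul(-2, Pow(-475, 2)))), -183475) = Add(Mul(Pow(151, -1), Add(4, 626, 12350, Mul(-2, 225625))), -183475) = Add(Mul(Rational(1, 151), Add(4, 626, 12350, -451250)), -183475) = Add(Mul(Rational(1, 151), -438270), -183475) = Add(Rational(-438270, 151), -183475) = Rational(-28142995, 151)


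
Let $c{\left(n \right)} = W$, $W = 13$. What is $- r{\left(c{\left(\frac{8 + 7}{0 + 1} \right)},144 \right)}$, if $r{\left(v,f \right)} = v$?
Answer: $-13$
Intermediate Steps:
$c{\left(n \right)} = 13$
$- r{\left(c{\left(\frac{8 + 7}{0 + 1} \right)},144 \right)} = \left(-1\right) 13 = -13$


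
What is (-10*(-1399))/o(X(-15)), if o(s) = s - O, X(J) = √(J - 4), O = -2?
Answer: 27980/23 - 13990*I*√19/23 ≈ 1216.5 - 2651.3*I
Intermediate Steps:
X(J) = √(-4 + J)
o(s) = 2 + s (o(s) = s - 1*(-2) = s + 2 = 2 + s)
(-10*(-1399))/o(X(-15)) = (-10*(-1399))/(2 + √(-4 - 15)) = 13990/(2 + √(-19)) = 13990/(2 + I*√19)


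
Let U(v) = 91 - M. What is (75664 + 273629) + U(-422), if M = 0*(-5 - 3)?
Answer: 349384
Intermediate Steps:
M = 0 (M = 0*(-8) = 0)
U(v) = 91 (U(v) = 91 - 1*0 = 91 + 0 = 91)
(75664 + 273629) + U(-422) = (75664 + 273629) + 91 = 349293 + 91 = 349384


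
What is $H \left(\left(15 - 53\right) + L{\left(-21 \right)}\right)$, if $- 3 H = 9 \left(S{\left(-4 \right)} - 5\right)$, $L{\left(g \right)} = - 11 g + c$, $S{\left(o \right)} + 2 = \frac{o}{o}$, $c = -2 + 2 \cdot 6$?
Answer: $3654$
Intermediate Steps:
$c = 10$ ($c = -2 + 12 = 10$)
$S{\left(o \right)} = -1$ ($S{\left(o \right)} = -2 + \frac{o}{o} = -2 + 1 = -1$)
$L{\left(g \right)} = 10 - 11 g$ ($L{\left(g \right)} = - 11 g + 10 = 10 - 11 g$)
$H = 18$ ($H = - \frac{9 \left(-1 - 5\right)}{3} = - \frac{9 \left(-6\right)}{3} = \left(- \frac{1}{3}\right) \left(-54\right) = 18$)
$H \left(\left(15 - 53\right) + L{\left(-21 \right)}\right) = 18 \left(\left(15 - 53\right) + \left(10 - -231\right)\right) = 18 \left(-38 + \left(10 + 231\right)\right) = 18 \left(-38 + 241\right) = 18 \cdot 203 = 3654$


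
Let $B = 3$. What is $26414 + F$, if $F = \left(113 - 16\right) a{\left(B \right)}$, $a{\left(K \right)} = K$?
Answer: $26705$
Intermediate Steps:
$F = 291$ ($F = \left(113 - 16\right) 3 = 97 \cdot 3 = 291$)
$26414 + F = 26414 + 291 = 26705$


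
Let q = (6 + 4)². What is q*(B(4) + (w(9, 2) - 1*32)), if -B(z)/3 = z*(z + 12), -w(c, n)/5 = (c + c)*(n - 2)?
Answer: -22400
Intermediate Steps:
q = 100 (q = 10² = 100)
w(c, n) = -10*c*(-2 + n) (w(c, n) = -5*(c + c)*(n - 2) = -5*2*c*(-2 + n) = -10*c*(-2 + n))
B(z) = -3*z*(12 + z) (B(z) = -3*z*(z + 12) = -3*z*(12 + z))
q*(B(4) + (w(9, 2) - 1*32)) = 100*(-3*4*(12 + 4) + (10*9*(2 - 1*2) - 1*32)) = 100*(-3*4*16 + (10*9*(2 - 2) - 32)) = 100*(-192 + (10*9*0 - 32)) = 100*(-192 + (0 - 32)) = 100*(-192 - 32) = 100*(-224) = -22400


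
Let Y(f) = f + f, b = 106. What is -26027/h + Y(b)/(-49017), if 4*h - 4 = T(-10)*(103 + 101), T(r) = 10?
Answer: -1275873791/25047687 ≈ -50.938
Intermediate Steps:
Y(f) = 2*f
h = 511 (h = 1 + (10*(103 + 101))/4 = 1 + (10*204)/4 = 1 + (¼)*2040 = 1 + 510 = 511)
-26027/h + Y(b)/(-49017) = -26027/511 + (2*106)/(-49017) = -26027*1/511 + 212*(-1/49017) = -26027/511 - 212/49017 = -1275873791/25047687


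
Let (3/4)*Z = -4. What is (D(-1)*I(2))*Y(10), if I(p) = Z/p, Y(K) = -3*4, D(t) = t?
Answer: -32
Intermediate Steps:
Z = -16/3 (Z = (4/3)*(-4) = -16/3 ≈ -5.3333)
Y(K) = -12
I(p) = -16/(3*p)
(D(-1)*I(2))*Y(10) = -(-16)/(3*2)*(-12) = -1*(-8/3)*(-12) = (8/3)*(-12) = -32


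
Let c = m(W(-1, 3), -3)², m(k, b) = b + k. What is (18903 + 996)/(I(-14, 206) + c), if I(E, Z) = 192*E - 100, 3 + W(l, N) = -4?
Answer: -6633/896 ≈ -7.4029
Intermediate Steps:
W(l, N) = -7 (W(l, N) = -3 - 4 = -7)
I(E, Z) = -100 + 192*E
c = 100 (c = (-3 - 7)² = (-10)² = 100)
(18903 + 996)/(I(-14, 206) + c) = (18903 + 996)/((-100 + 192*(-14)) + 100) = 19899/((-100 - 2688) + 100) = 19899/(-2788 + 100) = 19899/(-2688) = 19899*(-1/2688) = -6633/896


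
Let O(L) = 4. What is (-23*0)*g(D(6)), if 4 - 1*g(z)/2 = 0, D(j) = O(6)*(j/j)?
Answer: 0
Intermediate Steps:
D(j) = 4 (D(j) = 4*(j/j) = 4*1 = 4)
g(z) = 8 (g(z) = 8 - 2*0 = 8 + 0 = 8)
(-23*0)*g(D(6)) = -23*0*8 = 0*8 = 0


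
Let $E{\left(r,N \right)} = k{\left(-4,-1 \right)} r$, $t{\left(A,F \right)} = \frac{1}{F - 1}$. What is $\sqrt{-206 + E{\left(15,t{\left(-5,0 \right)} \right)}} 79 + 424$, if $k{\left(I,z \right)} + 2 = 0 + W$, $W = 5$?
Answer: $424 + 79 i \sqrt{161} \approx 424.0 + 1002.4 i$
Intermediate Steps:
$t{\left(A,F \right)} = \frac{1}{-1 + F}$
$k{\left(I,z \right)} = 3$ ($k{\left(I,z \right)} = -2 + \left(0 + 5\right) = -2 + 5 = 3$)
$E{\left(r,N \right)} = 3 r$
$\sqrt{-206 + E{\left(15,t{\left(-5,0 \right)} \right)}} 79 + 424 = \sqrt{-206 + 3 \cdot 15} \cdot 79 + 424 = \sqrt{-206 + 45} \cdot 79 + 424 = \sqrt{-161} \cdot 79 + 424 = i \sqrt{161} \cdot 79 + 424 = 79 i \sqrt{161} + 424 = 424 + 79 i \sqrt{161}$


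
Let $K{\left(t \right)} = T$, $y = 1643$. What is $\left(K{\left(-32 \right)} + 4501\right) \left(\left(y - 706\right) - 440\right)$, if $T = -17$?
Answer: $2228548$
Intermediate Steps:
$K{\left(t \right)} = -17$
$\left(K{\left(-32 \right)} + 4501\right) \left(\left(y - 706\right) - 440\right) = \left(-17 + 4501\right) \left(\left(1643 - 706\right) - 440\right) = 4484 \left(\left(1643 - 706\right) - 440\right) = 4484 \left(937 - 440\right) = 4484 \cdot 497 = 2228548$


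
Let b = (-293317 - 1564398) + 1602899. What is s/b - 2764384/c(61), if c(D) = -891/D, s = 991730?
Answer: 21484041021277/113520528 ≈ 1.8925e+5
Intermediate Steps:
b = -254816 (b = -1857715 + 1602899 = -254816)
s/b - 2764384/c(61) = 991730/(-254816) - 2764384/((-891/61)) = 991730*(-1/254816) - 2764384/((-891*1/61)) = -495865/127408 - 2764384/(-891/61) = -495865/127408 - 2764384*(-61/891) = -495865/127408 + 168627424/891 = 21484041021277/113520528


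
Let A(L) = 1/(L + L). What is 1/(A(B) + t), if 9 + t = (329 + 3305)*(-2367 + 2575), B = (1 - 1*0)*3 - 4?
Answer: 2/1511725 ≈ 1.3230e-6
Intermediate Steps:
B = -1 (B = (1 + 0)*3 - 4 = 1*3 - 4 = 3 - 4 = -1)
A(L) = 1/(2*L)
t = 755863 (t = -9 + (329 + 3305)*(-2367 + 2575) = -9 + 3634*208 = -9 + 755872 = 755863)
1/(A(B) + t) = 1/((1/2)/(-1) + 755863) = 1/((1/2)*(-1) + 755863) = 1/(-1/2 + 755863) = 1/(1511725/2) = 2/1511725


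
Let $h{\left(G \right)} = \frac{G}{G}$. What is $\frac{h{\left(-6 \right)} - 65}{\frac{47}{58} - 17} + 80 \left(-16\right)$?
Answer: $- \frac{1198208}{939} \approx -1276.0$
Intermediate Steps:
$h{\left(G \right)} = 1$
$\frac{h{\left(-6 \right)} - 65}{\frac{47}{58} - 17} + 80 \left(-16\right) = \frac{1 - 65}{\frac{47}{58} - 17} + 80 \left(-16\right) = - \frac{64}{47 \cdot \frac{1}{58} - 17} - 1280 = - \frac{64}{\frac{47}{58} - 17} - 1280 = - \frac{64}{- \frac{939}{58}} - 1280 = \left(-64\right) \left(- \frac{58}{939}\right) - 1280 = \frac{3712}{939} - 1280 = - \frac{1198208}{939}$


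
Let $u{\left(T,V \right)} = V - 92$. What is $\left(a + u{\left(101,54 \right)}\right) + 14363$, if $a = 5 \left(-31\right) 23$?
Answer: $10760$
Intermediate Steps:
$u{\left(T,V \right)} = -92 + V$
$a = -3565$ ($a = \left(-155\right) 23 = -3565$)
$\left(a + u{\left(101,54 \right)}\right) + 14363 = \left(-3565 + \left(-92 + 54\right)\right) + 14363 = \left(-3565 - 38\right) + 14363 = -3603 + 14363 = 10760$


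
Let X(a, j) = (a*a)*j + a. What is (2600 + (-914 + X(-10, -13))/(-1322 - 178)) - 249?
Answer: 882181/375 ≈ 2352.5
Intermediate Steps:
X(a, j) = a + j*a² (X(a, j) = a²*j + a = j*a² + a = a + j*a²)
(2600 + (-914 + X(-10, -13))/(-1322 - 178)) - 249 = (2600 + (-914 - 10*(1 - 10*(-13)))/(-1322 - 178)) - 249 = (2600 + (-914 - 10*(1 + 130))/(-1500)) - 249 = (2600 + (-914 - 10*131)*(-1/1500)) - 249 = (2600 + (-914 - 1310)*(-1/1500)) - 249 = (2600 - 2224*(-1/1500)) - 249 = (2600 + 556/375) - 249 = 975556/375 - 249 = 882181/375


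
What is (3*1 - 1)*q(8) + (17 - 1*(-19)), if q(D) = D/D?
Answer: 38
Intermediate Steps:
q(D) = 1
(3*1 - 1)*q(8) + (17 - 1*(-19)) = (3*1 - 1)*1 + (17 - 1*(-19)) = (3 - 1)*1 + (17 + 19) = 2*1 + 36 = 2 + 36 = 38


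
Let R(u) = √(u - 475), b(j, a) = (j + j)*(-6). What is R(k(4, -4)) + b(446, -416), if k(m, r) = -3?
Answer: -5352 + I*√478 ≈ -5352.0 + 21.863*I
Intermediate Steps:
b(j, a) = -12*j (b(j, a) = (2*j)*(-6) = -12*j)
R(u) = √(-475 + u)
R(k(4, -4)) + b(446, -416) = √(-475 - 3) - 12*446 = √(-478) - 5352 = I*√478 - 5352 = -5352 + I*√478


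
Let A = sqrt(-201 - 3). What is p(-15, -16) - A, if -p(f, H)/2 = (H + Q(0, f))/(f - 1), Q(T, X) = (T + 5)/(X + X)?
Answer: -97/48 - 2*I*sqrt(51) ≈ -2.0208 - 14.283*I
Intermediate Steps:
Q(T, X) = (5 + T)/(2*X) (Q(T, X) = (5 + T)/((2*X)) = (5 + T)*(1/(2*X)) = (5 + T)/(2*X))
A = 2*I*sqrt(51) (A = sqrt(-204) = 2*I*sqrt(51) ≈ 14.283*I)
p(f, H) = -2*(H + 5/(2*f))/(-1 + f) (p(f, H) = -2*(H + (5 + 0)/(2*f))/(f - 1) = -2*(H + (1/2)*5/f)/(-1 + f) = -2*(H + 5/(2*f))/(-1 + f))
p(-15, -16) - A = (-5 - 2*(-16)*(-15))/((-15)*(-1 - 15)) - 2*I*sqrt(51) = -1/15*(-5 - 480)/(-16) - 2*I*sqrt(51) = -1/15*(-1/16)*(-485) - 2*I*sqrt(51) = -97/48 - 2*I*sqrt(51)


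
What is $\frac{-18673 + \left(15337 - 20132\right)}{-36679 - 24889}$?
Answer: $\frac{5867}{15392} \approx 0.38117$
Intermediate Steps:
$\frac{-18673 + \left(15337 - 20132\right)}{-36679 - 24889} = \frac{-18673 - 4795}{-61568} = \left(-23468\right) \left(- \frac{1}{61568}\right) = \frac{5867}{15392}$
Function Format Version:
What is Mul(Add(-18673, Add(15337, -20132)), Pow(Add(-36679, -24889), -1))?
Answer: Rational(5867, 15392) ≈ 0.38117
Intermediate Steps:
Mul(Add(-18673, Add(15337, -20132)), Pow(Add(-36679, -24889), -1)) = Mul(Add(-18673, -4795), Pow(-61568, -1)) = Mul(-23468, Rational(-1, 61568)) = Rational(5867, 15392)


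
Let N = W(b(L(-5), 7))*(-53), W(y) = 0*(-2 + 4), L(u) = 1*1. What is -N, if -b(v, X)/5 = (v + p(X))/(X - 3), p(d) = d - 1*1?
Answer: 0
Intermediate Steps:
p(d) = -1 + d (p(d) = d - 1 = -1 + d)
L(u) = 1
b(v, X) = -5*(-1 + X + v)/(-3 + X) (b(v, X) = -5*(v + (-1 + X))/(X - 3) = -5*(-1 + X + v)/(-3 + X))
W(y) = 0 (W(y) = 0*2 = 0)
N = 0 (N = 0*(-53) = 0)
-N = -1*0 = 0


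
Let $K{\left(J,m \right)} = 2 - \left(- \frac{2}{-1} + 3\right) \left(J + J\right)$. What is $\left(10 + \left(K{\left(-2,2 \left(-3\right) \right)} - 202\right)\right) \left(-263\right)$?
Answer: $44710$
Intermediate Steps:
$K{\left(J,m \right)} = 2 - 10 J$ ($K{\left(J,m \right)} = 2 - \left(\left(-2\right) \left(-1\right) + 3\right) 2 J = 2 - \left(2 + 3\right) 2 J = 2 - 5 \cdot 2 J = 2 - 10 J$)
$\left(10 + \left(K{\left(-2,2 \left(-3\right) \right)} - 202\right)\right) \left(-263\right) = \left(10 + \left(\left(2 - -20\right) - 202\right)\right) \left(-263\right) = \left(10 + \left(\left(2 + 20\right) - 202\right)\right) \left(-263\right) = \left(10 + \left(22 - 202\right)\right) \left(-263\right) = \left(10 - 180\right) \left(-263\right) = \left(-170\right) \left(-263\right) = 44710$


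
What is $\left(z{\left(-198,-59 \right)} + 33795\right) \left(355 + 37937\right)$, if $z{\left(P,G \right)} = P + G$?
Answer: $1284237096$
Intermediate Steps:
$z{\left(P,G \right)} = G + P$
$\left(z{\left(-198,-59 \right)} + 33795\right) \left(355 + 37937\right) = \left(\left(-59 - 198\right) + 33795\right) \left(355 + 37937\right) = \left(-257 + 33795\right) 38292 = 33538 \cdot 38292 = 1284237096$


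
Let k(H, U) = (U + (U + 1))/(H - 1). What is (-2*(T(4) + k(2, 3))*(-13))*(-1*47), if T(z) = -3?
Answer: -4888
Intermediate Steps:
k(H, U) = (1 + 2*U)/(-1 + H) (k(H, U) = (U + (1 + U))/(-1 + H) = (1 + 2*U)/(-1 + H))
(-2*(T(4) + k(2, 3))*(-13))*(-1*47) = (-2*(-3 + (1 + 2*3)/(-1 + 2))*(-13))*(-1*47) = (-2*(-3 + (1 + 6)/1)*(-13))*(-47) = (-2*(-3 + 1*7)*(-13))*(-47) = (-2*(-3 + 7)*(-13))*(-47) = (-2*4*(-13))*(-47) = -8*(-13)*(-47) = 104*(-47) = -4888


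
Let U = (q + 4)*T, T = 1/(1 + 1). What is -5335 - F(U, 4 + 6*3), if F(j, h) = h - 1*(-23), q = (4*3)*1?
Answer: -5380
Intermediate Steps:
T = 1/2 ≈ 0.50000
q = 12 (q = 12*1 = 12)
U = 8 (U = (12 + 4)*(1/2) = 16*(1/2) = 8)
F(j, h) = 23 + h (F(j, h) = h + 23 = 23 + h)
-5335 - F(U, 4 + 6*3) = -5335 - (23 + (4 + 6*3)) = -5335 - (23 + (4 + 18)) = -5335 - (23 + 22) = -5335 - 1*45 = -5335 - 45 = -5380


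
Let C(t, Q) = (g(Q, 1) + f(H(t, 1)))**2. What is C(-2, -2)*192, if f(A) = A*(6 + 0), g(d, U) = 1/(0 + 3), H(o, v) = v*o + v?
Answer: 18496/3 ≈ 6165.3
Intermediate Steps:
H(o, v) = v + o*v (H(o, v) = o*v + v = v + o*v)
g(d, U) = 1/3
f(A) = 6*A (f(A) = A*6 = 6*A)
C(t, Q) = (19/3 + 6*t)**2 (C(t, Q) = (1/3 + 6*(1*(1 + t)))**2 = (1/3 + 6*(1 + t))**2 = (1/3 + (6 + 6*t))**2 = (19/3 + 6*t)**2)
C(-2, -2)*192 = ((19 + 18*(-2))**2/9)*192 = ((19 - 36)**2/9)*192 = ((1/9)*(-17)**2)*192 = ((1/9)*289)*192 = (289/9)*192 = 18496/3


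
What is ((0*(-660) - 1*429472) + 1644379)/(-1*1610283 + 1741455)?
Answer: 404969/43724 ≈ 9.2619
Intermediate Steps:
((0*(-660) - 1*429472) + 1644379)/(-1*1610283 + 1741455) = ((0 - 429472) + 1644379)/(-1610283 + 1741455) = (-429472 + 1644379)/131172 = 1214907*(1/131172) = 404969/43724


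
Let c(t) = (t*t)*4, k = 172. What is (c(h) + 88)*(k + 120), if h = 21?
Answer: 540784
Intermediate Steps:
c(t) = 4*t² (c(t) = t²*4 = 4*t²)
(c(h) + 88)*(k + 120) = (4*21² + 88)*(172 + 120) = (4*441 + 88)*292 = (1764 + 88)*292 = 1852*292 = 540784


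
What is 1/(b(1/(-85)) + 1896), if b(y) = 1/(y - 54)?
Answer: 4591/8704451 ≈ 0.00052743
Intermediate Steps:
b(y) = 1/(-54 + y)
1/(b(1/(-85)) + 1896) = 1/(1/(-54 + 1/(-85)) + 1896) = 1/(1/(-54 - 1/85) + 1896) = 1/(1/(-4591/85) + 1896) = 1/(-85/4591 + 1896) = 1/(8704451/4591) = 4591/8704451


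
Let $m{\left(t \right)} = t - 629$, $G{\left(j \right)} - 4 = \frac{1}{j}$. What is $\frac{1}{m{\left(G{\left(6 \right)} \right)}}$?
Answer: $- \frac{6}{3749} \approx -0.0016004$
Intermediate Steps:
$G{\left(j \right)} = 4 + \frac{1}{j}$
$m{\left(t \right)} = -629 + t$
$\frac{1}{m{\left(G{\left(6 \right)} \right)}} = \frac{1}{-629 + \left(4 + \frac{1}{6}\right)} = \frac{1}{-629 + \frac{25}{6}} = \frac{1}{- \frac{3749}{6}} = - \frac{6}{3749}$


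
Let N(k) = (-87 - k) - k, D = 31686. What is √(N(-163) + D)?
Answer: 5*√1277 ≈ 178.68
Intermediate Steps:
N(k) = -87 - 2*k
√(N(-163) + D) = √((-87 - 2*(-163)) + 31686) = √((-87 + 326) + 31686) = √(239 + 31686) = √31925 = 5*√1277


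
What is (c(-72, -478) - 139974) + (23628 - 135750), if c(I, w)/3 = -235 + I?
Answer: -253017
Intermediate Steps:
c(I, w) = -705 + 3*I (c(I, w) = 3*(-235 + I) = -705 + 3*I)
(c(-72, -478) - 139974) + (23628 - 135750) = ((-705 + 3*(-72)) - 139974) + (23628 - 135750) = ((-705 - 216) - 139974) - 112122 = (-921 - 139974) - 112122 = -140895 - 112122 = -253017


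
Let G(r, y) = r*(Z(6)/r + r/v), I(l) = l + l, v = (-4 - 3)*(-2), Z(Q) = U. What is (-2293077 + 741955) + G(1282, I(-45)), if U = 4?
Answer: -10036064/7 ≈ -1.4337e+6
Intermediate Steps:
Z(Q) = 4
v = 14 (v = -7*(-2) = 14)
I(l) = 2*l
G(r, y) = r*(4/r + r/14)
(-2293077 + 741955) + G(1282, I(-45)) = (-2293077 + 741955) + (4 + (1/14)*1282²) = -1551122 + (4 + (1/14)*1643524) = -1551122 + (4 + 821762/7) = -1551122 + 821790/7 = -10036064/7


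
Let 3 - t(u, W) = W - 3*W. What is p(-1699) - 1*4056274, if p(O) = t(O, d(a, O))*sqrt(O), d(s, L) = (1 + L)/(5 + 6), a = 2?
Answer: -4056274 - 3363*I*sqrt(1699)/11 ≈ -4.0563e+6 - 12602.0*I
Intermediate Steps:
d(s, L) = 1/11 + L/11 (d(s, L) = (1 + L)/11 = (1 + L)*(1/11) = 1/11 + L/11)
t(u, W) = 3 + 2*W (t(u, W) = 3 - (W - 3*W) = 3 - (-2)*W = 3 + 2*W)
p(O) = sqrt(O)*(35/11 + 2*O/11) (p(O) = (3 + 2*(1/11 + O/11))*sqrt(O) = (3 + (2/11 + 2*O/11))*sqrt(O) = (35/11 + 2*O/11)*sqrt(O) = sqrt(O)*(35/11 + 2*O/11))
p(-1699) - 1*4056274 = sqrt(-1699)*(35 + 2*(-1699))/11 - 1*4056274 = (I*sqrt(1699))*(35 - 3398)/11 - 4056274 = (1/11)*(I*sqrt(1699))*(-3363) - 4056274 = -3363*I*sqrt(1699)/11 - 4056274 = -4056274 - 3363*I*sqrt(1699)/11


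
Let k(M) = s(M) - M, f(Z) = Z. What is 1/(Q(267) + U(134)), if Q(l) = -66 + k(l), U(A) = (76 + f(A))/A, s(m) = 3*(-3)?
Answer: -67/22809 ≈ -0.0029374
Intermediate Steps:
s(m) = -9
k(M) = -9 - M
U(A) = (76 + A)/A
Q(l) = -75 - l (Q(l) = -66 + (-9 - l) = -75 - l)
1/(Q(267) + U(134)) = 1/((-75 - 1*267) + (76 + 134)/134) = 1/((-75 - 267) + (1/134)*210) = 1/(-342 + 105/67) = 1/(-22809/67) = -67/22809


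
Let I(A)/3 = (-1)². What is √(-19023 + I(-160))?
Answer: 2*I*√4755 ≈ 137.91*I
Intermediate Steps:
I(A) = 3 (I(A) = 3*(-1)² = 3*1 = 3)
√(-19023 + I(-160)) = √(-19023 + 3) = √(-19020) = 2*I*√4755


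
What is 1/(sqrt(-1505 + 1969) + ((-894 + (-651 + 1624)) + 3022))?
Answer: 3101/9615737 - 4*sqrt(29)/9615737 ≈ 0.00032025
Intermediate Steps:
1/(sqrt(-1505 + 1969) + ((-894 + (-651 + 1624)) + 3022)) = 1/(sqrt(464) + ((-894 + 973) + 3022)) = 1/(4*sqrt(29) + (79 + 3022)) = 1/(4*sqrt(29) + 3101) = 1/(3101 + 4*sqrt(29))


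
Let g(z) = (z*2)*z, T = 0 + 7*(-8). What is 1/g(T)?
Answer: 1/6272 ≈ 0.00015944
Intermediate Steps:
T = -56 (T = 0 - 56 = -56)
g(z) = 2*z**2 (g(z) = (2*z)*z = 2*z**2)
1/g(T) = 1/(2*(-56)**2) = 1/(2*3136) = 1/6272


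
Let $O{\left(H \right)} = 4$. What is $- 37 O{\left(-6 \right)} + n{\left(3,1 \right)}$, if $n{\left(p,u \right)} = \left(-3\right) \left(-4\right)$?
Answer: $-136$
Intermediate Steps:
$n{\left(p,u \right)} = 12$
$- 37 O{\left(-6 \right)} + n{\left(3,1 \right)} = \left(-37\right) 4 + 12 = -148 + 12 = -136$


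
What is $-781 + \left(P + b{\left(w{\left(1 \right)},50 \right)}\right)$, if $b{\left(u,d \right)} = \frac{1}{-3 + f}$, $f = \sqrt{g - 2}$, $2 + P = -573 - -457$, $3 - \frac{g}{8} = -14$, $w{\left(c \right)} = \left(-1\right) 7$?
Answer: $- \frac{112372}{125} + \frac{\sqrt{134}}{125} \approx -898.88$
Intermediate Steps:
$w{\left(c \right)} = -7$
$g = 136$ ($g = 24 - -112 = 24 + 112 = 136$)
$P = -118$ ($P = -2 - 116 = -118$)
$f = \sqrt{134}$ ($f = \sqrt{136 - 2} = \sqrt{134} \approx 11.576$)
$b{\left(u,d \right)} = \frac{1}{-3 + \sqrt{134}}$
$-781 + \left(P + b{\left(w{\left(1 \right)},50 \right)}\right) = -781 - \left(\frac{14747}{125} - \frac{\sqrt{134}}{125}\right) = - \frac{112372}{125} + \frac{\sqrt{134}}{125}$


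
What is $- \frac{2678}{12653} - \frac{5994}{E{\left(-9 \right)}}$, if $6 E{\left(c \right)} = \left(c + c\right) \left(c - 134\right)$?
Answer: $- \frac{25663648}{1809379} \approx -14.184$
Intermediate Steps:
$E{\left(c \right)} = \frac{c \left(-134 + c\right)}{3}$ ($E{\left(c \right)} = \frac{\left(c + c\right) \left(c - 134\right)}{6} = \frac{2 c \left(-134 + c\right)}{6} = \frac{c \left(-134 + c\right)}{3}$)
$- \frac{2678}{12653} - \frac{5994}{E{\left(-9 \right)}} = - \frac{2678}{12653} - \frac{5994}{\frac{1}{3} \left(-9\right) \left(-134 - 9\right)} = \left(-2678\right) \frac{1}{12653} - \frac{5994}{\frac{1}{3} \left(-9\right) \left(-143\right)} = - \frac{2678}{12653} - \frac{5994}{429} = - \frac{2678}{12653} - \frac{1998}{143} = - \frac{25663648}{1809379}$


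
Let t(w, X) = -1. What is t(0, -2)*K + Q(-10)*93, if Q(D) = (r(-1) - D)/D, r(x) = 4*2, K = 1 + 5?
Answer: -867/5 ≈ -173.40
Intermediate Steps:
K = 6
r(x) = 8
Q(D) = (8 - D)/D
t(0, -2)*K + Q(-10)*93 = -1*6 + ((8 - 1*(-10))/(-10))*93 = -6 - (8 + 10)/10*93 = -6 - ⅒*18*93 = -6 - 9/5*93 = -6 - 837/5 = -867/5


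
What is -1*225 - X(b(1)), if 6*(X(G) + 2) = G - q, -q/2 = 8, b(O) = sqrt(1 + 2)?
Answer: -677/3 - sqrt(3)/6 ≈ -225.96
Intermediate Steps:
b(O) = sqrt(3)
q = -16 (q = -2*8 = -16)
X(G) = 2/3 + G/6 (X(G) = -2 + (G - 1*(-16))/6 = -2 + (G + 16)/6 = -2 + (16 + G)/6 = -2 + (8/3 + G/6) = 2/3 + G/6)
-1*225 - X(b(1)) = -1*225 - (2/3 + sqrt(3)/6) = -225 + (-2/3 - sqrt(3)/6) = -677/3 - sqrt(3)/6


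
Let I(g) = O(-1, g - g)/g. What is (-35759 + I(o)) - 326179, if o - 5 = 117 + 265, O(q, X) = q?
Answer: -140070007/387 ≈ -3.6194e+5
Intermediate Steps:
o = 387 (o = 5 + (117 + 265) = 5 + 382 = 387)
I(g) = -1/g
(-35759 + I(o)) - 326179 = (-35759 - 1/387) - 326179 = -13838734/387 - 326179 = -140070007/387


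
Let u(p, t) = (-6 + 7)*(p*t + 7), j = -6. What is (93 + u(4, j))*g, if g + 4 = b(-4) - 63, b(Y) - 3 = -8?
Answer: -5472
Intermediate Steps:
b(Y) = -5 (b(Y) = 3 - 8 = -5)
u(p, t) = 7 + p*t (u(p, t) = 1*(7 + p*t) = 7 + p*t)
g = -72 (g = -4 + (-5 - 63) = -4 - 68 = -72)
(93 + u(4, j))*g = (93 + (7 + 4*(-6)))*(-72) = (93 + (7 - 24))*(-72) = (93 - 17)*(-72) = 76*(-72) = -5472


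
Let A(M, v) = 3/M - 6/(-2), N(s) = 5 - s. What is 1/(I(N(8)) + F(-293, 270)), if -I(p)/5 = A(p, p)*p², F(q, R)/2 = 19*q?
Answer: -1/11224 ≈ -8.9095e-5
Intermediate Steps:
F(q, R) = 38*q (F(q, R) = 2*(19*q) = 38*q)
A(M, v) = 3 + 3/M (A(M, v) = 3/M - 6*(-½) = 3/M + 3 = 3 + 3/M)
I(p) = -5*p²*(3 + 3/p) (I(p) = -5*(3 + 3/p)*p² = -5*p²*(3 + 3/p))
1/(I(N(8)) + F(-293, 270)) = 1/(-15*(5 - 1*8)*(1 + (5 - 1*8)) + 38*(-293)) = 1/(-15*(5 - 8)*(1 + (5 - 8)) - 11134) = 1/(-15*(-3)*(1 - 3) - 11134) = 1/(-15*(-3)*(-2) - 11134) = 1/(-90 - 11134) = 1/(-11224) = -1/11224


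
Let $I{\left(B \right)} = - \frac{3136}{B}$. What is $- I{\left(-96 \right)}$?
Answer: $- \frac{98}{3} \approx -32.667$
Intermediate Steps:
$- I{\left(-96 \right)} = - \frac{-3136}{-96} = - \frac{\left(-3136\right) \left(-1\right)}{96} = \left(-1\right) \frac{98}{3} = - \frac{98}{3}$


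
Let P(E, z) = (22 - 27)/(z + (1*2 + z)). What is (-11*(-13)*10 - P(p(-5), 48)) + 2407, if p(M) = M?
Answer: 376031/98 ≈ 3837.1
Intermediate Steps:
P(E, z) = -5/(2 + 2*z) (P(E, z) = -5/(z + (2 + z)) = -5/(2 + 2*z))
(-11*(-13)*10 - P(p(-5), 48)) + 2407 = (-11*(-13)*10 - (-5)/(2 + 2*48)) + 2407 = (143*10 - (-5)/(2 + 96)) + 2407 = (1430 - (-5)/98) + 2407 = (1430 - 1*(-5/98)) + 2407 = (1430 + 5/98) + 2407 = 140145/98 + 2407 = 376031/98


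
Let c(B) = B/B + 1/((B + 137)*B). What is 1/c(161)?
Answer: 47978/47979 ≈ 0.99998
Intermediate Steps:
c(B) = 1 + 1/(B*(137 + B)) (c(B) = 1 + 1/((137 + B)*B) = 1 + 1/(B*(137 + B)))
1/c(161) = 1/((1 + 161**2 + 137*161)/(161*(137 + 161))) = 1/((1/161)*(1 + 25921 + 22057)/298) = 1/((1/161)*(1/298)*47979) = 1/(47979/47978) = 47978/47979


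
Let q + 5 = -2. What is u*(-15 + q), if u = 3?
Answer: -66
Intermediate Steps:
q = -7 (q = -5 - 2 = -7)
u*(-15 + q) = 3*(-15 - 7) = 3*(-22) = -66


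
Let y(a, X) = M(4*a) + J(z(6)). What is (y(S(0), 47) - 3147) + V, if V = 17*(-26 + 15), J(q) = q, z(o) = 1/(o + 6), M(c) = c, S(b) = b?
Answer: -40007/12 ≈ -3333.9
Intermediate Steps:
z(o) = 1/(6 + o)
V = -187 (V = 17*(-11) = -187)
y(a, X) = 1/12 + 4*a (y(a, X) = 4*a + 1/(6 + 6) = 4*a + 1/12 = 1/12 + 4*a)
(y(S(0), 47) - 3147) + V = ((1/12 + 4*0) - 3147) - 187 = ((1/12 + 0) - 3147) - 187 = (1/12 - 3147) - 187 = -37763/12 - 187 = -40007/12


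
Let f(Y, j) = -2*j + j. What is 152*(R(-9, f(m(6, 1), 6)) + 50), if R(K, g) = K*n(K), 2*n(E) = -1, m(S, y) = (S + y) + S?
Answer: 8284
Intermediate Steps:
m(S, y) = y + 2*S
f(Y, j) = -j
n(E) = -½ (n(E) = (½)*(-1) = -½)
R(K, g) = -K/2 (R(K, g) = K*(-½) = -K/2)
152*(R(-9, f(m(6, 1), 6)) + 50) = 152*(-½*(-9) + 50) = 152*(9/2 + 50) = 152*(109/2) = 8284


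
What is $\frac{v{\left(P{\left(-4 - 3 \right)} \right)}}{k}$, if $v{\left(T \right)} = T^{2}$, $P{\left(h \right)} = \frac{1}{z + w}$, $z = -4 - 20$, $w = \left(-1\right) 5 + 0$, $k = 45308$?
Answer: $\frac{1}{38104028} \approx 2.6244 \cdot 10^{-8}$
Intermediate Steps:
$w = -5$ ($w = -5 + 0 = -5$)
$z = -24$ ($z = -4 - 20 = -24$)
$P{\left(h \right)} = - \frac{1}{29}$ ($P{\left(h \right)} = \frac{1}{-24 - 5} = \frac{1}{-29} = - \frac{1}{29}$)
$\frac{v{\left(P{\left(-4 - 3 \right)} \right)}}{k} = \frac{\left(- \frac{1}{29}\right)^{2}}{45308} = \frac{1}{841} \cdot \frac{1}{45308} = \frac{1}{38104028}$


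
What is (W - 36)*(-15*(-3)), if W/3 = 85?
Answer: 9855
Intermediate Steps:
W = 255 (W = 3*85 = 255)
(W - 36)*(-15*(-3)) = (255 - 36)*(-15*(-3)) = 219*45 = 9855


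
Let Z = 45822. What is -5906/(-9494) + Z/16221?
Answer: 88472549/25667029 ≈ 3.4469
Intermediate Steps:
-5906/(-9494) + Z/16221 = -5906/(-9494) + 45822/16221 = -5906*(-1/9494) + 45822*(1/16221) = 2953/4747 + 15274/5407 = 88472549/25667029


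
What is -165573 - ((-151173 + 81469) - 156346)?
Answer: 60477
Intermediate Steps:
-165573 - ((-151173 + 81469) - 156346) = -165573 - (-69704 - 156346) = -165573 - 1*(-226050) = -165573 + 226050 = 60477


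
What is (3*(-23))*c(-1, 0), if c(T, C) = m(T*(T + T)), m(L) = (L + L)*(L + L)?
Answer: -1104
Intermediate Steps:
m(L) = 4*L² (m(L) = (2*L)*(2*L) = 4*L²)
c(T, C) = 16*T⁴ (c(T, C) = 4*(T*(T + T))² = 4*(T*(2*T))² = 4*(2*T²)² = 4*(4*T⁴) = 16*T⁴)
(3*(-23))*c(-1, 0) = (3*(-23))*(16*(-1)⁴) = -1104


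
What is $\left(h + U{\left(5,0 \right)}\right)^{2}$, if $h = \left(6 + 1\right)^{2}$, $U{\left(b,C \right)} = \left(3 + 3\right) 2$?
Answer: $3721$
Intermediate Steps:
$U{\left(b,C \right)} = 12$ ($U{\left(b,C \right)} = 6 \cdot 2 = 12$)
$h = 49$ ($h = 7^{2} = 49$)
$\left(h + U{\left(5,0 \right)}\right)^{2} = \left(49 + 12\right)^{2} = 61^{2} = 3721$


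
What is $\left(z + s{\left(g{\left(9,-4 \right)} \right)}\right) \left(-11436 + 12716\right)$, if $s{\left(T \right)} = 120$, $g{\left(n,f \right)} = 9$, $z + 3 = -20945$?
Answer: $-26659840$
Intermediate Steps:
$z = -20948$ ($z = -3 - 20945 = -20948$)
$\left(z + s{\left(g{\left(9,-4 \right)} \right)}\right) \left(-11436 + 12716\right) = \left(-20948 + 120\right) \left(-11436 + 12716\right) = \left(-20828\right) 1280 = -26659840$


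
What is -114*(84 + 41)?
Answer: -14250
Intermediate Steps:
-114*(84 + 41) = -114*125 = -14250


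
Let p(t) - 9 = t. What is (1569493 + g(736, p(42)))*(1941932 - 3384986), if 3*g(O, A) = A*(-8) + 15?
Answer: -2264674111548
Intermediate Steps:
p(t) = 9 + t
g(O, A) = 5 - 8*A/3 (g(O, A) = (A*(-8) + 15)/3 = (-8*A + 15)/3 = (15 - 8*A)/3 = 5 - 8*A/3)
(1569493 + g(736, p(42)))*(1941932 - 3384986) = (1569493 + (5 - 8*(9 + 42)/3))*(1941932 - 3384986) = (1569493 + (5 - 8/3*51))*(-1443054) = (1569493 + (5 - 136))*(-1443054) = (1569493 - 131)*(-1443054) = 1569362*(-1443054) = -2264674111548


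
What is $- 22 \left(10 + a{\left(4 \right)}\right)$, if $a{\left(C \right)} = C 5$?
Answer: $-660$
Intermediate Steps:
$a{\left(C \right)} = 5 C$
$- 22 \left(10 + a{\left(4 \right)}\right) = - 22 \left(10 + 5 \cdot 4\right) = - 22 \left(10 + 20\right) = \left(-22\right) 30 = -660$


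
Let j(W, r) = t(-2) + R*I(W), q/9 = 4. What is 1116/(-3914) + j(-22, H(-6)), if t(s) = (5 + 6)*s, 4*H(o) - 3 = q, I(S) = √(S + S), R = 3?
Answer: -43612/1957 + 6*I*√11 ≈ -22.285 + 19.9*I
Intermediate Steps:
I(S) = √2*√S (I(S) = √(2*S) = √2*√S)
q = 36 (q = 9*4 = 36)
H(o) = 39/4 (H(o) = ¾ + (¼)*36 = ¾ + 9 = 39/4)
t(s) = 11*s
j(W, r) = -22 + 3*√2*√W (j(W, r) = 11*(-2) + 3*(√2*√W) = -22 + 3*√2*√W)
1116/(-3914) + j(-22, H(-6)) = 1116/(-3914) + (-22 + 3*√2*√(-22)) = 1116*(-1/3914) + (-22 + 3*√2*(I*√22)) = -558/1957 + (-22 + 6*I*√11) = -43612/1957 + 6*I*√11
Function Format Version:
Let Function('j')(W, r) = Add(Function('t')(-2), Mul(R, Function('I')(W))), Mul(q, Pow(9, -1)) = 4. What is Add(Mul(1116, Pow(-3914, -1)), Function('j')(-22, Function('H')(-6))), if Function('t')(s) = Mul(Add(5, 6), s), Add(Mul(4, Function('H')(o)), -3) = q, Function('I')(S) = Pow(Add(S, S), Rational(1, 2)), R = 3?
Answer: Add(Rational(-43612, 1957), Mul(6, I, Pow(11, Rational(1, 2)))) ≈ Add(-22.285, Mul(19.900, I))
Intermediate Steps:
Function('I')(S) = Mul(Pow(2, Rational(1, 2)), Pow(S, Rational(1, 2))) (Function('I')(S) = Pow(Mul(2, S), Rational(1, 2)) = Mul(Pow(2, Rational(1, 2)), Pow(S, Rational(1, 2))))
q = 36 (q = Mul(9, 4) = 36)
Function('H')(o) = Rational(39, 4) (Function('H')(o) = Add(Rational(3, 4), Mul(Rational(1, 4), 36)) = Add(Rational(3, 4), 9) = Rational(39, 4))
Function('t')(s) = Mul(11, s)
Function('j')(W, r) = Add(-22, Mul(3, Pow(2, Rational(1, 2)), Pow(W, Rational(1, 2)))) (Function('j')(W, r) = Add(Mul(11, -2), Mul(3, Mul(Pow(2, Rational(1, 2)), Pow(W, Rational(1, 2))))) = Add(-22, Mul(3, Pow(2, Rational(1, 2)), Pow(W, Rational(1, 2)))))
Add(Mul(1116, Pow(-3914, -1)), Function('j')(-22, Function('H')(-6))) = Add(Mul(1116, Pow(-3914, -1)), Add(-22, Mul(3, Pow(2, Rational(1, 2)), Pow(-22, Rational(1, 2))))) = Add(Mul(1116, Rational(-1, 3914)), Add(-22, Mul(3, Pow(2, Rational(1, 2)), Mul(I, Pow(22, Rational(1, 2)))))) = Add(Rational(-558, 1957), Add(-22, Mul(6, I, Pow(11, Rational(1, 2))))) = Add(Rational(-43612, 1957), Mul(6, I, Pow(11, Rational(1, 2))))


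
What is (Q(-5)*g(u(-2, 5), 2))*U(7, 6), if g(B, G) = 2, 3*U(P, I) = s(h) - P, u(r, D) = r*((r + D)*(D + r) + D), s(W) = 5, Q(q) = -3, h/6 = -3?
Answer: 4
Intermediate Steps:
h = -18 (h = 6*(-3) = -18)
u(r, D) = r*(D + (D + r)**2) (u(r, D) = r*((D + r)*(D + r) + D) = r*((D + r)**2 + D) = r*(D + (D + r)**2))
U(P, I) = 5/3 - P/3 (U(P, I) = (5 - P)/3 = 5/3 - P/3)
(Q(-5)*g(u(-2, 5), 2))*U(7, 6) = (-3*2)*(5/3 - 1/3*7) = -6*(5/3 - 7/3) = -6*(-2/3) = 4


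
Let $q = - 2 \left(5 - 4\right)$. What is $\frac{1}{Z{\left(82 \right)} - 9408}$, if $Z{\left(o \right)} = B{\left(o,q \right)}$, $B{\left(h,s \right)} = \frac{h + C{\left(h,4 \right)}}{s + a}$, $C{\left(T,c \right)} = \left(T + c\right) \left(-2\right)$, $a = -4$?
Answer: $- \frac{1}{9393} \approx -0.00010646$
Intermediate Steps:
$q = -2$ ($q = \left(-2\right) 1 = -2$)
$C{\left(T,c \right)} = - 2 T - 2 c$
$B{\left(h,s \right)} = \frac{-8 - h}{-4 + s}$ ($B{\left(h,s \right)} = \frac{h - \left(8 + 2 h\right)}{s - 4} = \frac{h - \left(8 + 2 h\right)}{-4 + s} = \frac{-8 - h}{-4 + s}$)
$Z{\left(o \right)} = \frac{4}{3} + \frac{o}{6}$ ($Z{\left(o \right)} = \frac{-8 - o}{-4 - 2} = \frac{-8 - o}{-6} = - \frac{-8 - o}{6} = \frac{4}{3} + \frac{o}{6}$)
$\frac{1}{Z{\left(82 \right)} - 9408} = \frac{1}{\left(\frac{4}{3} + \frac{1}{6} \cdot 82\right) - 9408} = \frac{1}{\left(\frac{4}{3} + \frac{41}{3}\right) - 9408} = \frac{1}{15 - 9408} = \frac{1}{-9393} = - \frac{1}{9393}$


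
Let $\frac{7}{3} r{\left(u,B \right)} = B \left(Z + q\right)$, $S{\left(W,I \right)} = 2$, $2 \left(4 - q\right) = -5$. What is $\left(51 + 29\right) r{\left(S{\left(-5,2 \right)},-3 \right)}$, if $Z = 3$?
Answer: $- \frac{6840}{7} \approx -977.14$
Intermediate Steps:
$q = \frac{13}{2}$ ($q = 4 - - \frac{5}{2} = 4 + \frac{5}{2} = \frac{13}{2} \approx 6.5$)
$r{\left(u,B \right)} = \frac{57 B}{14}$ ($r{\left(u,B \right)} = \frac{3 B \left(3 + \frac{13}{2}\right)}{7} = \frac{3 B \frac{19}{2}}{7} = \frac{3 \frac{19 B}{2}}{7} = \frac{57 B}{14}$)
$\left(51 + 29\right) r{\left(S{\left(-5,2 \right)},-3 \right)} = \left(51 + 29\right) \frac{57}{14} \left(-3\right) = 80 \left(- \frac{171}{14}\right) = - \frac{6840}{7}$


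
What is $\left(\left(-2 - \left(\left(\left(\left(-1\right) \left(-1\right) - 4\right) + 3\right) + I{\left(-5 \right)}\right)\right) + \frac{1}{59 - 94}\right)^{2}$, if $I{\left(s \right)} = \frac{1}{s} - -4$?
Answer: $\frac{41616}{1225} \approx 33.972$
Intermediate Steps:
$I{\left(s \right)} = 4 + \frac{1}{s}$ ($I{\left(s \right)} = \frac{1}{s} + 4 = 4 + \frac{1}{s}$)
$\left(\left(-2 - \left(\left(\left(\left(-1\right) \left(-1\right) - 4\right) + 3\right) + I{\left(-5 \right)}\right)\right) + \frac{1}{59 - 94}\right)^{2} = \left(\left(-2 - \left(\left(\left(\left(-1\right) \left(-1\right) - 4\right) + 3\right) + \left(4 + \frac{1}{-5}\right)\right)\right) + \frac{1}{59 - 94}\right)^{2} = \left(\left(-2 - \left(\left(\left(1 - 4\right) + 3\right) + \left(4 - \frac{1}{5}\right)\right)\right) + \frac{1}{-35}\right)^{2} = \left(\left(-2 - \left(\left(-3 + 3\right) + \frac{19}{5}\right)\right) - \frac{1}{35}\right)^{2} = \left(\left(-2 - \left(0 + \frac{19}{5}\right)\right) - \frac{1}{35}\right)^{2} = \left(\left(-2 - \frac{19}{5}\right) - \frac{1}{35}\right)^{2} = \left(- \frac{29}{5} - \frac{1}{35}\right)^{2} = \left(- \frac{204}{35}\right)^{2} = \frac{41616}{1225}$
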